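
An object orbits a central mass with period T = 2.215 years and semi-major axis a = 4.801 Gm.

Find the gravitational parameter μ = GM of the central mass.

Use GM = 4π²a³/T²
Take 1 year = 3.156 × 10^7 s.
T = 2.215 years = 6.99054 × 10^7 s
a = 4.801 Gm = 4.801 × 10^9 m
a³ = 1.10661 × 10^29 m³
T² = 4.88676 × 10^15 s²
GM = 4π² × (1.10661 × 10^29) / (4.88676 × 10^15) = 8.93992 × 10^14 m³/s²
GM ≈ 8.94 × 10^14 m³/s²

Final answer: GM = 8.94 × 10^14 m³/s²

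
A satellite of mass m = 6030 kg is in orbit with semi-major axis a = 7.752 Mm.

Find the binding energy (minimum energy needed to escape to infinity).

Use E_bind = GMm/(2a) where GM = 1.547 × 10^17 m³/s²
a = 7.752 Mm = 7.752 × 10^6 m
GM = 1.547 × 10^17 m³/s²
m = 6030 kg
GMm = 1.547 × 10^17 × 6030 = 9.32841 × 10^20 m³·kg/s²
2a = 1.5504 × 10^7 m
E_bind = GMm/(2a) = 6.01678 × 10^13 J ≈ 60.17 TJ

Final answer: 60.17 TJ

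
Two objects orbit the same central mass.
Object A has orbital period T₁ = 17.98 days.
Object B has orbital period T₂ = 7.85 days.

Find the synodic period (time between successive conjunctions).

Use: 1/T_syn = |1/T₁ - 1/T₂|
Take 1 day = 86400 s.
T₁ = 17.98 days = 1.55347 × 10^6 s
T₂ = 7.85 days = 678240 s
1/T₁ = 6.43719 × 10^-7 s⁻¹
1/T₂ = 1.4744 × 10^-6 s⁻¹
|1/T₁ − 1/T₂| = 8.30685 × 10^-7 s⁻¹
T_syn = 1 / |1/T₁ − 1/T₂| = 1.20383 × 10^6 s ≈ 13.93 days

Final answer: T_syn = 13.93 days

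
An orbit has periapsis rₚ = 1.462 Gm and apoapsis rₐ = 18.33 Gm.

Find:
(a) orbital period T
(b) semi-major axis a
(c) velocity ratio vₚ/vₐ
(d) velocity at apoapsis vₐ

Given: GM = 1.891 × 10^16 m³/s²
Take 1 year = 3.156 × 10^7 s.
rₚ = 1.462 Gm = 1.462 × 10^9 m
rₐ = 18.33 Gm = 1.833 × 10^10 m
GM = 1.891 × 10^16 m³/s²
a = (rₚ + rₐ)/2 = 9.896 × 10^9 m
e = (rₐ − rₚ)/(rₐ + rₚ) = (1.6868 × 10^10) / (1.9792 × 10^10) = 0.852264
(a) a³ = 9.69123 × 10^29 m³;  T = 2π √(a³/GM) = 2π × 7.15886 × 10^6 s = 4.49804 × 10^7 s ≈ 1.425 years
(b) a = 9.896 × 10^9 m ≈ 9.896 Gm
(c) vₚ/vₐ = rₐ/rₚ (angular momentum) = (1.833 × 10^10) / (1.462 × 10^9) = 12.5376 ≈ 12.54
(d) vₐ² = GM (2/rₐ − 1/a) = 1.891 × 10^16 × (1.09111 × 10^-10 − 1.01051 × 10^-10) = 152411 m²/s²;  vₐ = 390.399 m/s ≈ 390.4 m/s

Final answer:
(a) orbital period T = 1.425 years
(b) semi-major axis a = 9.896 Gm
(c) velocity ratio vₚ/vₐ = 12.54
(d) velocity at apoapsis vₐ = 390.4 m/s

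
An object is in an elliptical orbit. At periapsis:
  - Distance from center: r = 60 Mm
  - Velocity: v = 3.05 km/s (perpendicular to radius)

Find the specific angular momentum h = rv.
r = 60 Mm = 6 × 10^7 m
v = 3.05 km/s = 3050 m/s
h = rv = 6 × 10^7 × 3050 = 1.83 × 10^11 m²/s ≈ 1.83 × 10^11 m²/s

Final answer: h = 1.83 × 10^11 m²/s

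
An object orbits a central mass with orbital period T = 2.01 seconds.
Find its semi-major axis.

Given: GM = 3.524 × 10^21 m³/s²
T = 2.01 seconds
GM = 3.524 × 10^21 m³/s²
Kepler's third law: a³ = GM T² / (4π²)
T² = 4.0401 s²
a³ = (3.524 × 10^21) × 4.0401 / (4π²) = 3.60635 × 10^20 m³
a = (a³)^(1/3) = 7.11797 × 10^6 m ≈ 7.118 × 10^6 m

Final answer: 7.118 × 10^6 m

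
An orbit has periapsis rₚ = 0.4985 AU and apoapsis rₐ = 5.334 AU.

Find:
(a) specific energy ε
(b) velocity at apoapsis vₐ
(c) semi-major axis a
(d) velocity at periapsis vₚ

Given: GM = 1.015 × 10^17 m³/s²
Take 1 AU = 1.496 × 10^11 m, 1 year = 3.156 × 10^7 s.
rₚ = 0.4985 AU = 7.45756 × 10^10 m
rₐ = 5.334 AU = 7.97966 × 10^11 m
GM = 1.015 × 10^17 m³/s²
a = (rₚ + rₐ)/2 = 4.36271 × 10^11 m
e = (rₐ − rₚ)/(rₐ + rₚ) = (7.23391 × 10^11) / (8.72542 × 10^11) = 0.829061
(a) 2a = 8.72542 × 10^11 m;  ε = −GM/(2a) = -116327 J/kg ≈ -116.3 kJ/kg
(b) vₐ² = GM (2/rₐ − 1/a) = 1.015 × 10^17 × (2.50637 × 10^-12 − 2.29215 × 10^-12) = 21743.1 m²/s²;  vₐ = 147.455 m/s ≈ 147.5 m/s
(c) a = 4.36271 × 10^11 m ≈ 2.916 AU
(d) vₚ² = GM (2/rₚ − 1/a) = 1.015 × 10^17 × (2.68184 × 10^-11 − 2.29215 × 10^-12) = 2.48942 × 10^6 m²/s²;  vₚ = 1577.79 m/s ≈ 0.3329 AU/year

Final answer:
(a) specific energy ε = -116.3 kJ/kg
(b) velocity at apoapsis vₐ = 147.5 m/s
(c) semi-major axis a = 2.916 AU
(d) velocity at periapsis vₚ = 0.3329 AU/year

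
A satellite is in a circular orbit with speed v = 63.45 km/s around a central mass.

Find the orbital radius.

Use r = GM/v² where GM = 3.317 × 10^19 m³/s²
v = 63.45 km/s = 63450 m/s
GM = 3.317 × 10^19 m³/s²
v² = 4.0259 × 10^9 m²/s²
r = GM/v² = (3.317 × 10^19) / (4.0259 × 10^9) = 8.23915 × 10^9 m ≈ 8.239 × 10^9 m

Final answer: 8.239 × 10^9 m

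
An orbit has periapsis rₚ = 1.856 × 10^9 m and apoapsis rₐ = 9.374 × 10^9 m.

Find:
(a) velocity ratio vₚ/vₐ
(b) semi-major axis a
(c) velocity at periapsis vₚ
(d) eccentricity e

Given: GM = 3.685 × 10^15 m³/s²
rₚ = 1.856 × 10^9 m
rₐ = 9.374 × 10^9 m
GM = 3.685 × 10^15 m³/s²
a = (rₚ + rₐ)/2 = 5.615 × 10^9 m
e = (rₐ − rₚ)/(rₐ + rₚ) = (7.518 × 10^9) / (1.123 × 10^10) = 0.669457
(a) vₚ/vₐ = rₐ/rₚ (angular momentum) = (9.374 × 10^9) / (1.856 × 10^9) = 5.05065 ≈ 5.051
(b) a = 5.615 × 10^9 m ≈ 5.615 × 10^9 m
(c) vₚ² = GM (2/rₚ − 1/a) = 3.685 × 10^15 × (1.07759 × 10^-9 − 1.78094 × 10^-10) = 3.31463 × 10^6 m²/s²;  vₚ = 1820.61 m/s ≈ 1.821 km/s
(d) e = 0.669457 ≈ 0.6695

Final answer:
(a) velocity ratio vₚ/vₐ = 5.051
(b) semi-major axis a = 5.615 × 10^9 m
(c) velocity at periapsis vₚ = 1.821 km/s
(d) eccentricity e = 0.6695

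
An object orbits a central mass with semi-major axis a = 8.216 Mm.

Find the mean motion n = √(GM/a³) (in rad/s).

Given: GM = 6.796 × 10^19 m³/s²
a = 8.216 Mm = 8.216 × 10^6 m
GM = 6.796 × 10^19 m³/s²
a³ = 5.54602 × 10^20 m³
GM/a³ = (6.796 × 10^19) / (5.54602 × 10^20) = 0.122538 s⁻²
n = √(GM/a³) = 0.350055 rad/s ≈ 0.3501 rad/s

Final answer: n = 0.3501 rad/s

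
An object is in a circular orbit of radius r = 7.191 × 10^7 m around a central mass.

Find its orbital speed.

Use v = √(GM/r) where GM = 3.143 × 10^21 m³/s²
r = 7.191 × 10^7 m
GM = 3.143 × 10^21 m³/s²
GM/r = (3.143 × 10^21) / (7.191 × 10^7) = 4.37074 × 10^13 m²/s²
v = √(GM/r) = 6.61116 × 10^6 m/s ≈ 6611 km/s

Final answer: 6611 km/s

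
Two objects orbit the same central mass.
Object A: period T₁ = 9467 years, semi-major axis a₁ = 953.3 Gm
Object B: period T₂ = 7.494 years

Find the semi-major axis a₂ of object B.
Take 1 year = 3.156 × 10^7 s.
T₁ = 9467 years = 2.98779 × 10^11 s
T₂ = 7.494 years = 2.36511 × 10^8 s
a₁ = 953.3 Gm = 9.533 × 10^11 m
Kepler's third law: (T₂/T₁)² = (a₂/a₁)³  ⇒  a₂ = a₁ (T₂/T₁)^(2/3)
T₂/T₁ = 0.000791592
(T₂/T₁)^(2/3) = 0.00855725
a₂ = 9.533 × 10^11 m × 0.00855725 = 8.15763 × 10^9 m ≈ 8.158 Gm

Final answer: a₂ = 8.158 Gm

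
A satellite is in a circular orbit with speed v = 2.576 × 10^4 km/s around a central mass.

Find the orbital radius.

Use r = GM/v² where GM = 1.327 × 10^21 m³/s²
v = 2.576 × 10^4 km/s = 2.576 × 10^7 m/s
GM = 1.327 × 10^21 m³/s²
v² = 6.63578 × 10^14 m²/s²
r = GM/v² = (1.327 × 10^21) / (6.63578 × 10^14) = 1.99977 × 10^6 m ≈ 2 Mm

Final answer: 2 Mm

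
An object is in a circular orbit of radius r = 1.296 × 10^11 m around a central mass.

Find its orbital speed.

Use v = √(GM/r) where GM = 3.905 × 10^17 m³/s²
r = 1.296 × 10^11 m
GM = 3.905 × 10^17 m³/s²
GM/r = (3.905 × 10^17) / (1.296 × 10^11) = 3.01312 × 10^6 m²/s²
v = √(GM/r) = 1735.83 m/s ≈ 1.736 km/s

Final answer: 1.736 km/s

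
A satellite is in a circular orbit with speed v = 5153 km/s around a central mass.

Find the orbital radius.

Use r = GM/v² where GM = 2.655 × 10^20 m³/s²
v = 5153 km/s = 5.153 × 10^6 m/s
GM = 2.655 × 10^20 m³/s²
v² = 2.65534 × 10^13 m²/s²
r = GM/v² = (2.655 × 10^20) / (2.65534 × 10^13) = 9.99872 × 10^6 m ≈ 9.999 Mm

Final answer: 9.999 Mm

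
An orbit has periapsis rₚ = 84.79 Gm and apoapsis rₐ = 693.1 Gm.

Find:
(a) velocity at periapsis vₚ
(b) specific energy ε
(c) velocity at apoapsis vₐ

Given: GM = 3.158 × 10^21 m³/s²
rₚ = 84.79 Gm = 8.479 × 10^10 m
rₐ = 693.1 Gm = 6.931 × 10^11 m
GM = 3.158 × 10^21 m³/s²
a = (rₚ + rₐ)/2 = 3.88945 × 10^11 m
e = (rₐ − rₚ)/(rₐ + rₚ) = (6.0831 × 10^11) / (7.7789 × 10^11) = 0.782
(a) vₚ² = GM (2/rₚ − 1/a) = 3.158 × 10^21 × (2.35877 × 10^-11 − 2.57106 × 10^-12) = 6.63705 × 10^10 m²/s²;  vₚ = 257625 m/s ≈ 257.6 km/s
(b) 2a = 7.7789 × 10^11 m;  ε = −GM/(2a) = -4.0597 × 10^9 J/kg ≈ -4.06 GJ/kg
(c) vₐ² = GM (2/rₐ − 1/a) = 3.158 × 10^21 × (2.88559 × 10^-12 − 2.57106 × 10^-12) = 9.93282 × 10^8 m²/s²;  vₐ = 31516.4 m/s ≈ 31.52 km/s

Final answer:
(a) velocity at periapsis vₚ = 257.6 km/s
(b) specific energy ε = -4.06 GJ/kg
(c) velocity at apoapsis vₐ = 31.52 km/s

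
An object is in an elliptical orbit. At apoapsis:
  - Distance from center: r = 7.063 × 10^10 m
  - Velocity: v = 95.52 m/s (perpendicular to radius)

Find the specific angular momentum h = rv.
r = 7.063 × 10^10 m
v = 95.52 m/s
h = rv = 7.063 × 10^10 × 95.52 = 6.74658 × 10^12 m²/s ≈ 6.747 × 10^12 m²/s

Final answer: h = 6.747 × 10^12 m²/s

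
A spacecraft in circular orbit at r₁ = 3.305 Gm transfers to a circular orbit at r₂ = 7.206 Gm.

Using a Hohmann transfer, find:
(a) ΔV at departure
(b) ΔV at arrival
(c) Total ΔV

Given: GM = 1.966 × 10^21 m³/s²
r₁ = 3.305 Gm = 3.305 × 10^9 m
r₂ = 7.206 Gm = 7.206 × 10^9 m
GM = 1.966 × 10^21 m³/s²
Transfer ellipse: a_t = (r₁ + r₂)/2 = 5.2555 × 10^9 m
Circular speed at r₁: v₁ = √(GM/r₁) = 771269 m/s
Transfer speed at r₁ (periapsis): v₁ₜ = √(GM(2/r₁ − 1/a_t)) = 903121 m/s
(a) ΔV₁ = v₁ₜ − v₁ = 131852 m/s ≈ 131.9 km/s
Circular speed at r₂: v₂ = √(GM/r₂) = 522330 m/s
Transfer speed at r₂ (apoapsis): v₂ₜ = √(GM(2/r₂ − 1/a_t)) = 414213 m/s
(b) ΔV₂ = v₂ − v₂ₜ = 108117 m/s ≈ 108.1 km/s
(c) ΔV_total = ΔV₁ + ΔV₂ = 239969 m/s ≈ 240 km/s

Final answer:
(a) ΔV₁ = 131.9 km/s
(b) ΔV₂ = 108.1 km/s
(c) ΔV_total = 240 km/s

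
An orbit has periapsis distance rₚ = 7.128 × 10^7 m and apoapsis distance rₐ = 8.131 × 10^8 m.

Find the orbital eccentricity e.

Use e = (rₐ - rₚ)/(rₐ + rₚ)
rₚ = 7.128 × 10^7 m
rₐ = 8.131 × 10^8 m
rₐ − rₚ = 7.4182 × 10^8 m
rₐ + rₚ = 8.8438 × 10^8 m
e = (rₐ − rₚ)/(rₐ + rₚ) = 0.838802

Final answer: e = 0.8388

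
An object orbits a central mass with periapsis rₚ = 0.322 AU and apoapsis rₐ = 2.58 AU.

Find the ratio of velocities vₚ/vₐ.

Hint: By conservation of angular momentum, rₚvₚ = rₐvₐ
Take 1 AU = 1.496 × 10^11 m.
rₚ = 0.322 AU = 4.81712 × 10^10 m
rₐ = 2.58 AU = 3.85968 × 10^11 m
rₚvₚ = rₐvₐ  ⇒  vₚ/vₐ = rₐ/rₚ
vₚ/vₐ = (3.85968 × 10^11) / (4.81712 × 10^10) = 8.01242

Final answer: vₚ/vₐ = 8.012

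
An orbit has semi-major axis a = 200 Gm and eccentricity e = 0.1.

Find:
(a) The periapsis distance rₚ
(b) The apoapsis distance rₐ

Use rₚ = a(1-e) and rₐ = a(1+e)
a = 200 Gm = 2 × 10^11 m
e = 0.1:  1 − e = 0.9,  1 + e = 1.1
(a) rₚ = a(1 − e) = 2 × 10^11 m × 0.9 = 1.8 × 10^11 m ≈ 180 Gm
(b) rₐ = a(1 + e) = 2 × 10^11 m × 1.1 = 2.2 × 10^11 m ≈ 220 Gm

Final answer:
(a) rₚ = 180 Gm
(b) rₐ = 220 Gm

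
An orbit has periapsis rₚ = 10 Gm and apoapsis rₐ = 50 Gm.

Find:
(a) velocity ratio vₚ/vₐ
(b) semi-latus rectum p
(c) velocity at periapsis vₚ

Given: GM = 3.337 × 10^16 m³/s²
rₚ = 10 Gm = 1 × 10^10 m
rₐ = 50 Gm = 5 × 10^10 m
GM = 3.337 × 10^16 m³/s²
a = (rₚ + rₐ)/2 = 3 × 10^10 m
e = (rₐ − rₚ)/(rₐ + rₚ) = (4 × 10^10) / (6 × 10^10) = 0.666667
(a) vₚ/vₐ = rₐ/rₚ (angular momentum) = (5 × 10^10) / (1 × 10^10) = 5 ≈ 5
(b) 1 − e² = 0.555556;  p = a(1 − e²) = 3 × 10^10 × 0.555556 = 1.66667 × 10^10 m ≈ 16.67 Gm
(c) vₚ² = GM (2/rₚ − 1/a) = 3.337 × 10^16 × (2 × 10^-10 − 3.33333 × 10^-11) = 5.56167 × 10^6 m²/s²;  vₚ = 2358.32 m/s ≈ 2.358 km/s

Final answer:
(a) velocity ratio vₚ/vₐ = 5
(b) semi-latus rectum p = 16.67 Gm
(c) velocity at periapsis vₚ = 2.358 km/s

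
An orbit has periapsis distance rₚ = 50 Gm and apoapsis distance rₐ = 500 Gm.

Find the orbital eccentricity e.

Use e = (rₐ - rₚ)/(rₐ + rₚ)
rₚ = 50 Gm = 5 × 10^10 m
rₐ = 500 Gm = 5 × 10^11 m
rₐ − rₚ = 4.5 × 10^11 m
rₐ + rₚ = 5.5 × 10^11 m
e = (rₐ − rₚ)/(rₐ + rₚ) = 0.818182

Final answer: e = 0.8182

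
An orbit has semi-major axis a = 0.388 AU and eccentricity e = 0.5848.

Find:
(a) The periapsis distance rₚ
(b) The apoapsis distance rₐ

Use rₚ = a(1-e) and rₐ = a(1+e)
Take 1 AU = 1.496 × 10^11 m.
a = 0.388 AU = 5.80448 × 10^10 m
e = 0.5848:  1 − e = 0.4152,  1 + e = 1.5848
(a) rₚ = a(1 − e) = 5.80448 × 10^10 m × 0.4152 = 2.41002 × 10^10 m ≈ 0.1611 AU
(b) rₐ = a(1 + e) = 5.80448 × 10^10 m × 1.5848 = 9.19894 × 10^10 m ≈ 0.6149 AU

Final answer:
(a) rₚ = 0.1611 AU
(b) rₐ = 0.6149 AU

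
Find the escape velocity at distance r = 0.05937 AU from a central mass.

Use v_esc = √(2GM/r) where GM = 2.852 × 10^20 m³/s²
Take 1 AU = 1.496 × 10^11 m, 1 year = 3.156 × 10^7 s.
r = 0.05937 AU = 8.88175 × 10^9 m
GM = 2.852 × 10^20 m³/s²
2GM/r = 2 × (2.852 × 10^20) / (8.88175 × 10^9) = 6.42216 × 10^10 m²/s²
v_esc = √(2GM/r) = 253420 m/s ≈ 53.46 AU/year

Final answer: 53.46 AU/year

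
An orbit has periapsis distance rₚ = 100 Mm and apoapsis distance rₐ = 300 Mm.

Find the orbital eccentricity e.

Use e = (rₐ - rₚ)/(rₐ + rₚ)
rₚ = 100 Mm = 1 × 10^8 m
rₐ = 300 Mm = 3 × 10^8 m
rₐ − rₚ = 2 × 10^8 m
rₐ + rₚ = 4 × 10^8 m
e = (rₐ − rₚ)/(rₐ + rₚ) = 0.5

Final answer: e = 0.5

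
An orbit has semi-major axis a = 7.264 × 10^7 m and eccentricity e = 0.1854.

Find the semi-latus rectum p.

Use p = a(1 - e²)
a = 7.264 × 10^7 m
e = 0.1854,  e² = 0.0343732,  1 − e² = 0.965627
p = a(1 − e²) = 7.264 × 10^7 m × 0.965627 = 7.01431 × 10^7 m ≈ 7.014 × 10^7 m

Final answer: p = 7.014 × 10^7 m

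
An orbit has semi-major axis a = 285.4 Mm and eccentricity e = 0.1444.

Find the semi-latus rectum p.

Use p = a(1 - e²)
a = 285.4 Mm = 2.854 × 10^8 m
e = 0.1444,  e² = 0.0208514,  1 − e² = 0.979149
p = a(1 − e²) = 2.854 × 10^8 m × 0.979149 = 2.79449 × 10^8 m ≈ 279.4 Mm

Final answer: p = 279.4 Mm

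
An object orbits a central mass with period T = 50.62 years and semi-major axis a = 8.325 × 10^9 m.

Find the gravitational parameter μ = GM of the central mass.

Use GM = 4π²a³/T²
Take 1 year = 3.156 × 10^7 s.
T = 50.62 years = 1.59757 × 10^9 s
a = 8.325 × 10^9 m
a³ = 5.76969 × 10^29 m³
T² = 2.55222 × 10^18 s²
GM = 4π² × (5.76969 × 10^29) / (2.55222 × 10^18) = 8.92471 × 10^12 m³/s²
GM ≈ 8.925 × 10^12 m³/s²

Final answer: GM = 8.925 × 10^12 m³/s²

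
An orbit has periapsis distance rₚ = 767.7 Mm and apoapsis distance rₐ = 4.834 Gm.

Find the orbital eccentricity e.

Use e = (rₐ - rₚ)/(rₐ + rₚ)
rₚ = 767.7 Mm = 7.677 × 10^8 m
rₐ = 4.834 Gm = 4.834 × 10^9 m
rₐ − rₚ = 4.0663 × 10^9 m
rₐ + rₚ = 5.6017 × 10^9 m
e = (rₐ − rₚ)/(rₐ + rₚ) = 0.725905

Final answer: e = 0.7259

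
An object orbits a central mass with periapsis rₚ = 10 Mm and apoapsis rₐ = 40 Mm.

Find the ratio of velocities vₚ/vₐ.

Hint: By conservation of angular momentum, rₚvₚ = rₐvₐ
rₚ = 10 Mm = 1 × 10^7 m
rₐ = 40 Mm = 4 × 10^7 m
rₚvₚ = rₐvₐ  ⇒  vₚ/vₐ = rₐ/rₚ
vₚ/vₐ = (4 × 10^7) / (1 × 10^7) = 4

Final answer: vₚ/vₐ = 4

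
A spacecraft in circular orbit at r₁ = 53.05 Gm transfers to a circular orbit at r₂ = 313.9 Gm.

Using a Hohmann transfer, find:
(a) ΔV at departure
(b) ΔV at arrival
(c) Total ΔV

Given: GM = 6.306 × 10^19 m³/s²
r₁ = 53.05 Gm = 5.305 × 10^10 m
r₂ = 313.9 Gm = 3.139 × 10^11 m
GM = 6.306 × 10^19 m³/s²
Transfer ellipse: a_t = (r₁ + r₂)/2 = 1.83475 × 10^11 m
Circular speed at r₁: v₁ = √(GM/r₁) = 34477.4 m/s
Transfer speed at r₁ (periapsis): v₁ₜ = √(GM(2/r₁ − 1/a_t)) = 45096.4 m/s
(a) ΔV₁ = v₁ₜ − v₁ = 10619 m/s ≈ 10.62 km/s
Circular speed at r₂: v₂ = √(GM/r₂) = 14173.6 m/s
Transfer speed at r₂ (apoapsis): v₂ₜ = √(GM(2/r₂ − 1/a_t)) = 7621.41 m/s
(b) ΔV₂ = v₂ − v₂ₜ = 6552.22 m/s ≈ 6.552 km/s
(c) ΔV_total = ΔV₁ + ΔV₂ = 17171.2 m/s ≈ 17.17 km/s

Final answer:
(a) ΔV₁ = 10.62 km/s
(b) ΔV₂ = 6.552 km/s
(c) ΔV_total = 17.17 km/s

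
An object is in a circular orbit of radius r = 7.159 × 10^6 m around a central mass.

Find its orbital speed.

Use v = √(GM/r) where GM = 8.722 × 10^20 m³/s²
r = 7.159 × 10^6 m
GM = 8.722 × 10^20 m³/s²
GM/r = (8.722 × 10^20) / (7.159 × 10^6) = 1.21833 × 10^14 m²/s²
v = √(GM/r) = 1.10378 × 10^7 m/s ≈ 1.104 × 10^4 km/s

Final answer: 1.104 × 10^4 km/s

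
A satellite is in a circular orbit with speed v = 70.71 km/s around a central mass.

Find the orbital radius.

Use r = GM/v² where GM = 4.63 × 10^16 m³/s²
v = 70.71 km/s = 70710 m/s
GM = 4.63 × 10^16 m³/s²
v² = 4.9999 × 10^9 m²/s²
r = GM/v² = (4.63 × 10^16) / (4.9999 × 10^9) = 9.26018 × 10^6 m ≈ 9.26 Mm

Final answer: 9.26 Mm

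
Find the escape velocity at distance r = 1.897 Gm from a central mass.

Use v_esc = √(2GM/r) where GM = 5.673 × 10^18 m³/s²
r = 1.897 Gm = 1.897 × 10^9 m
GM = 5.673 × 10^18 m³/s²
2GM/r = 2 × (5.673 × 10^18) / (1.897 × 10^9) = 5.98102 × 10^9 m²/s²
v_esc = √(2GM/r) = 77337.1 m/s ≈ 77.34 km/s

Final answer: 77.34 km/s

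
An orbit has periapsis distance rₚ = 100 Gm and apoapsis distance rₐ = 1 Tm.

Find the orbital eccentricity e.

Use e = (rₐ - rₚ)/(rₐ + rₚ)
rₚ = 100 Gm = 1 × 10^11 m
rₐ = 1 Tm = 1 × 10^12 m
rₐ − rₚ = 9 × 10^11 m
rₐ + rₚ = 1.1 × 10^12 m
e = (rₐ − rₚ)/(rₐ + rₚ) = 0.818182

Final answer: e = 0.8182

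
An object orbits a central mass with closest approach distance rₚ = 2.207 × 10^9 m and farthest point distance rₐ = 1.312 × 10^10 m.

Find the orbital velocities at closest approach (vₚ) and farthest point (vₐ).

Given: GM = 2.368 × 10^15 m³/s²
rₚ = 2.207 × 10^9 m
rₐ = 1.312 × 10^10 m
GM = 2.368 × 10^15 m³/s²
a = (rₚ + rₐ)/2 = 7.6635 × 10^9 m
Vis-viva: v² = GM (2/r − 1/a)
vₚ² = 2.368 × 10^15 × (9.06208 × 10^-10 − 1.30489 × 10^-10) = 1.8369 × 10^6 m²/s²
vₚ = 1355.32 m/s ≈ 1.355 km/s
vₐ² = 2.368 × 10^15 × (1.52439 × 10^-10 − 1.30489 × 10^-10) = 51978.4 m²/s²
vₐ = 227.988 m/s ≈ 228 m/s

Final answer: vₚ = 1.355 km/s, vₐ = 228 m/s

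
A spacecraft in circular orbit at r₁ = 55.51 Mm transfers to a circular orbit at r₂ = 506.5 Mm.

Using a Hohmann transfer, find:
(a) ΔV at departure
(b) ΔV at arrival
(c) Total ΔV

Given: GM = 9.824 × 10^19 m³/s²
r₁ = 55.51 Mm = 5.551 × 10^7 m
r₂ = 506.5 Mm = 5.065 × 10^8 m
GM = 9.824 × 10^19 m³/s²
Transfer ellipse: a_t = (r₁ + r₂)/2 = 2.81005 × 10^8 m
Circular speed at r₁: v₁ = √(GM/r₁) = 1.33033 × 10^6 m/s
Transfer speed at r₁ (periapsis): v₁ₜ = √(GM(2/r₁ − 1/a_t)) = 1.78604 × 10^6 m/s
(a) ΔV₁ = v₁ₜ − v₁ = 455713 m/s ≈ 455.7 km/s
Circular speed at r₂: v₂ = √(GM/r₂) = 440407 m/s
Transfer speed at r₂ (apoapsis): v₂ₜ = √(GM(2/r₂ − 1/a_t)) = 195742 m/s
(b) ΔV₂ = v₂ − v₂ₜ = 244666 m/s ≈ 244.7 km/s
(c) ΔV_total = ΔV₁ + ΔV₂ = 700379 m/s ≈ 700.4 km/s

Final answer:
(a) ΔV₁ = 455.7 km/s
(b) ΔV₂ = 244.7 km/s
(c) ΔV_total = 700.4 km/s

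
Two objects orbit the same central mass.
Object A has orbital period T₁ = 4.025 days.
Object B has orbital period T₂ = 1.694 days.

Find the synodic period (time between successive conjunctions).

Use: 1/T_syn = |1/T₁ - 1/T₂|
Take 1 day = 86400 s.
T₁ = 4.025 days = 347760 s
T₂ = 1.694 days = 146362 s
1/T₁ = 2.87555 × 10^-6 s⁻¹
1/T₂ = 6.83239 × 10^-6 s⁻¹
|1/T₁ − 1/T₂| = 3.95685 × 10^-6 s⁻¹
T_syn = 1 / |1/T₁ − 1/T₂| = 252726 s ≈ 2.925 days

Final answer: T_syn = 2.925 days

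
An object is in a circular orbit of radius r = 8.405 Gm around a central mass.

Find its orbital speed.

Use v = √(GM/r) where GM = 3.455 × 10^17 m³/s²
r = 8.405 Gm = 8.405 × 10^9 m
GM = 3.455 × 10^17 m³/s²
GM/r = (3.455 × 10^17) / (8.405 × 10^9) = 4.11065 × 10^7 m²/s²
v = √(GM/r) = 6411.43 m/s ≈ 6.411 km/s

Final answer: 6.411 km/s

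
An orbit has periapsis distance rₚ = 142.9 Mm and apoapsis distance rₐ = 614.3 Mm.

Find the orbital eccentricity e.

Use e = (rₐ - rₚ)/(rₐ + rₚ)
rₚ = 142.9 Mm = 1.429 × 10^8 m
rₐ = 614.3 Mm = 6.143 × 10^8 m
rₐ − rₚ = 4.714 × 10^8 m
rₐ + rₚ = 7.572 × 10^8 m
e = (rₐ − rₚ)/(rₐ + rₚ) = 0.622557

Final answer: e = 0.6226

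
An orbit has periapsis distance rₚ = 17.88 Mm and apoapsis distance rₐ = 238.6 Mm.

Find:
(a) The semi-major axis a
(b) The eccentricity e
rₚ = 17.88 Mm = 1.788 × 10^7 m
rₐ = 238.6 Mm = 2.386 × 10^8 m
(a) a = (rₚ + rₐ)/2 = 1.2824 × 10^8 m ≈ 128.2 Mm
(b) e = (rₐ − rₚ)/(rₐ + rₚ) = (2.2072 × 10^8) / (2.5648 × 10^8) = 0.860574

Final answer:
(a) a = 128.2 Mm
(b) e = 0.8606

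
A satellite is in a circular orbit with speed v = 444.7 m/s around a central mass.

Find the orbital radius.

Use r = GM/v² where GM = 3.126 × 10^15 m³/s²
v = 444.7 m/s
GM = 3.126 × 10^15 m³/s²
v² = 197758 m²/s²
r = GM/v² = (3.126 × 10^15) / 197758 = 1.58072 × 10^10 m ≈ 15.81 Gm

Final answer: 15.81 Gm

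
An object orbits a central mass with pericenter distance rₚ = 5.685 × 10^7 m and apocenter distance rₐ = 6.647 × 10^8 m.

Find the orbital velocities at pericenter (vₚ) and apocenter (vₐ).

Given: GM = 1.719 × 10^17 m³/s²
rₚ = 5.685 × 10^7 m
rₐ = 6.647 × 10^8 m
GM = 1.719 × 10^17 m³/s²
a = (rₚ + rₐ)/2 = 3.60775 × 10^8 m
Vis-viva: v² = GM (2/r − 1/a)
vₚ² = 1.719 × 10^17 × (3.51803 × 10^-8 − 2.77181 × 10^-9) = 5.57102 × 10^9 m²/s²
vₚ = 74639.3 m/s ≈ 74.64 km/s
vₐ² = 1.719 × 10^17 × (3.00888 × 10^-9 − 2.77181 × 10^-9) = 4.07516 × 10^7 m²/s²
vₐ = 6383.69 m/s ≈ 6.384 km/s

Final answer: vₚ = 74.64 km/s, vₐ = 6.384 km/s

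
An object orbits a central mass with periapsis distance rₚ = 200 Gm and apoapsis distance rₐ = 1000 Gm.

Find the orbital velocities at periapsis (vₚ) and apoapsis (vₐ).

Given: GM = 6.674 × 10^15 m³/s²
rₚ = 200 Gm = 2 × 10^11 m
rₐ = 1000 Gm = 1 × 10^12 m
GM = 6.674 × 10^15 m³/s²
a = (rₚ + rₐ)/2 = 6 × 10^11 m
Vis-viva: v² = GM (2/r − 1/a)
vₚ² = 6.674 × 10^15 × (1 × 10^-11 − 1.66667 × 10^-12) = 55616.7 m²/s²
vₚ = 235.832 m/s ≈ 235.8 m/s
vₐ² = 6.674 × 10^15 × (2 × 10^-12 − 1.66667 × 10^-12) = 2224.67 m²/s²
vₐ = 47.1664 m/s ≈ 47.17 m/s

Final answer: vₚ = 235.8 m/s, vₐ = 47.17 m/s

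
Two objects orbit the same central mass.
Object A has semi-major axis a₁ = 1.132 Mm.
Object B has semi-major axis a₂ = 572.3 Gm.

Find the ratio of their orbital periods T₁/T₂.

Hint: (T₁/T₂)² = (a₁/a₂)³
a₁ = 1.132 Mm = 1.132 × 10^6 m
a₂ = 572.3 Gm = 5.723 × 10^11 m
a₁/a₂ = 1.97798 × 10^-6
T₁/T₂ = (a₁/a₂)^(3/2) = (1.97798 × 10^-6)^1.5 = 2.78185 × 10^-9

Final answer: T₁/T₂ = 2.782 × 10^-9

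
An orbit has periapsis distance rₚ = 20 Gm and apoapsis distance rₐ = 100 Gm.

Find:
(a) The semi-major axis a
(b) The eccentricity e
rₚ = 20 Gm = 2 × 10^10 m
rₐ = 100 Gm = 1 × 10^11 m
(a) a = (rₚ + rₐ)/2 = 6 × 10^10 m ≈ 60 Gm
(b) e = (rₐ − rₚ)/(rₐ + rₚ) = (8 × 10^10) / (1.2 × 10^11) = 0.666667

Final answer:
(a) a = 60 Gm
(b) e = 0.6667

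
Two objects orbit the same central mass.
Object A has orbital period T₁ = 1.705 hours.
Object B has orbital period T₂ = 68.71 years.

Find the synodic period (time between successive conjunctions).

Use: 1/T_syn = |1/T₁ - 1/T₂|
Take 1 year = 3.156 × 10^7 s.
T₁ = 1.705 hours = 6138 s
T₂ = 68.71 years = 2.16849 × 10^9 s
1/T₁ = 0.00016292 s⁻¹
1/T₂ = 4.61151 × 10^-10 s⁻¹
|1/T₁ − 1/T₂| = 0.000162919 s⁻¹
T_syn = 1 / |1/T₁ − 1/T₂| = 6138.02 s ≈ 1.705 hours

Final answer: T_syn = 1.705 hours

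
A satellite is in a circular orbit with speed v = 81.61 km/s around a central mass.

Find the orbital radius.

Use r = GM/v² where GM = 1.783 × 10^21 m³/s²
v = 81.61 km/s = 81610 m/s
GM = 1.783 × 10^21 m³/s²
v² = 6.66019 × 10^9 m²/s²
r = GM/v² = (1.783 × 10^21) / (6.66019 × 10^9) = 2.6771 × 10^11 m ≈ 267.7 Gm

Final answer: 267.7 Gm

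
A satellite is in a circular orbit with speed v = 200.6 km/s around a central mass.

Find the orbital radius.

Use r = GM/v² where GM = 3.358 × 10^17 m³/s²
v = 200.6 km/s = 200600 m/s
GM = 3.358 × 10^17 m³/s²
v² = 4.02404 × 10^10 m²/s²
r = GM/v² = (3.358 × 10^17) / (4.02404 × 10^10) = 8.34486 × 10^6 m ≈ 8.345 Mm

Final answer: 8.345 Mm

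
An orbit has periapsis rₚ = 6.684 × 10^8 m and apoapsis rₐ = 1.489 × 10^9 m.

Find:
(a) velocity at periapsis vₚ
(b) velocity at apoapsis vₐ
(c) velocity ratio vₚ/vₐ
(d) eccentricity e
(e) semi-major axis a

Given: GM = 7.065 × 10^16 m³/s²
rₚ = 6.684 × 10^8 m
rₐ = 1.489 × 10^9 m
GM = 7.065 × 10^16 m³/s²
a = (rₚ + rₐ)/2 = 1.0787 × 10^9 m
e = (rₐ − rₚ)/(rₐ + rₚ) = (8.206 × 10^8) / (2.1574 × 10^9) = 0.380365
(a) vₚ² = GM (2/rₚ − 1/a) = 7.065 × 10^16 × (2.99222 × 10^-9 − 9.27042 × 10^-10) = 1.45905 × 10^8 m²/s²;  vₚ = 12079.1 m/s ≈ 12.08 km/s
(b) vₐ² = GM (2/rₐ − 1/a) = 7.065 × 10^16 × (1.34318 × 10^-9 − 9.27042 × 10^-10) = 2.94004 × 10^7 m²/s²;  vₐ = 5422.21 m/s ≈ 5.422 km/s
(c) vₚ/vₐ = rₐ/rₚ (angular momentum) = (1.489 × 10^9) / (6.684 × 10^8) = 2.22771 ≈ 2.228
(d) e = 0.380365 ≈ 0.3804
(e) a = 1.0787 × 10^9 m ≈ 1.079 × 10^9 m

Final answer:
(a) velocity at periapsis vₚ = 12.08 km/s
(b) velocity at apoapsis vₐ = 5.422 km/s
(c) velocity ratio vₚ/vₐ = 2.228
(d) eccentricity e = 0.3804
(e) semi-major axis a = 1.079 × 10^9 m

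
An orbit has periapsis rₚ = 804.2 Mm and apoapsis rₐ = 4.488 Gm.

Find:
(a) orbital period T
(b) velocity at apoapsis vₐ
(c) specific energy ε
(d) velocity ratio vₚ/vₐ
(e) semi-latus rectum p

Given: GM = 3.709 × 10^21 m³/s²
rₚ = 804.2 Mm = 8.042 × 10^8 m
rₐ = 4.488 Gm = 4.488 × 10^9 m
GM = 3.709 × 10^21 m³/s²
a = (rₚ + rₐ)/2 = 2.6461 × 10^9 m
e = (rₐ − rₚ)/(rₐ + rₚ) = (3.6838 × 10^9) / (5.2922 × 10^9) = 0.696081
(a) a³ = 1.85276 × 10^28 m³;  T = 2π √(a³/GM) = 2π × 2235.02 s = 14043 s ≈ 3.901 hours
(b) vₐ² = GM (2/rₐ − 1/a) = 3.709 × 10^21 × (4.45633 × 10^-10 − 3.77915 × 10^-10) = 2.51167 × 10^11 m²/s²;  vₐ = 501165 m/s ≈ 501.2 km/s
(c) 2a = 5.2922 × 10^9 m;  ε = −GM/(2a) = -7.00843 × 10^11 J/kg ≈ -700.8 GJ/kg
(d) vₚ/vₐ = rₐ/rₚ (angular momentum) = (4.488 × 10^9) / (8.042 × 10^8) = 5.5807 ≈ 5.581
(e) 1 − e² = 0.515471;  p = a(1 − e²) = 2.6461 × 10^9 × 0.515471 = 1.36399 × 10^9 m ≈ 1.364 Gm

Final answer:
(a) orbital period T = 3.901 hours
(b) velocity at apoapsis vₐ = 501.2 km/s
(c) specific energy ε = -700.8 GJ/kg
(d) velocity ratio vₚ/vₐ = 5.581
(e) semi-latus rectum p = 1.364 Gm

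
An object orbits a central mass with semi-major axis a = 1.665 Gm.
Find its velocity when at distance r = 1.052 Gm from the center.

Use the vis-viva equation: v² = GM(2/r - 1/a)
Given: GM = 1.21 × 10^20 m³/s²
a = 1.665 Gm = 1.665 × 10^9 m
r = 1.052 Gm = 1.052 × 10^9 m
GM = 1.21 × 10^20 m³/s²
2/r − 1/a = 1.90114 × 10^-9 − 6.00601 × 10^-10 = 1.30054 × 10^-9 m⁻¹
v² = GM (2/r − 1/a) = 1.57365 × 10^11 m²/s²
v = 396693 m/s ≈ 396.7 km/s

Final answer: 396.7 km/s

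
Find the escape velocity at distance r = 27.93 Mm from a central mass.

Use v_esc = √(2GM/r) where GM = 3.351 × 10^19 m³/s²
r = 27.93 Mm = 2.793 × 10^7 m
GM = 3.351 × 10^19 m³/s²
2GM/r = 2 × (3.351 × 10^19) / (2.793 × 10^7) = 2.39957 × 10^12 m²/s²
v_esc = √(2GM/r) = 1.54905 × 10^6 m/s ≈ 1549 km/s

Final answer: 1549 km/s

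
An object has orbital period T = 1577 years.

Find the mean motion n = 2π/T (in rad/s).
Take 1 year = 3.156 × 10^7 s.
T = 1577 years = 4.97701 × 10^10 s
n = 2π / (4.97701 × 10^10 s) = 1.26244 × 10^-10 rad/s ≈ 1.262 × 10^-10 rad/s

Final answer: n = 1.262 × 10^-10 rad/s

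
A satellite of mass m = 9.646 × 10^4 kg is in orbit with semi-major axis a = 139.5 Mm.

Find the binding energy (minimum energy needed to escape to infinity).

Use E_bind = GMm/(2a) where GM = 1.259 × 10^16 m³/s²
a = 139.5 Mm = 1.395 × 10^8 m
GM = 1.259 × 10^16 m³/s²
m = 9.646 × 10^4 kg
GMm = 1.259 × 10^16 × 96460 = 1.21443 × 10^21 m³·kg/s²
2a = 2.79 × 10^8 m
E_bind = GMm/(2a) = 4.3528 × 10^12 J ≈ 4.353 TJ

Final answer: 4.353 TJ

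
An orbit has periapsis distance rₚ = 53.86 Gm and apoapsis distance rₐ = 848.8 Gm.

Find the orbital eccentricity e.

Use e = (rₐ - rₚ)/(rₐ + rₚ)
rₚ = 53.86 Gm = 5.386 × 10^10 m
rₐ = 848.8 Gm = 8.488 × 10^11 m
rₐ − rₚ = 7.9494 × 10^11 m
rₐ + rₚ = 9.0266 × 10^11 m
e = (rₐ − rₚ)/(rₐ + rₚ) = 0.880664

Final answer: e = 0.8807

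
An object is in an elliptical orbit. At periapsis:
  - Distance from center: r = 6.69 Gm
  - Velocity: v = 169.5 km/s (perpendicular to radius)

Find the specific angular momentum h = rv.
r = 6.69 Gm = 6.69 × 10^9 m
v = 169.5 km/s = 169500 m/s
h = rv = 6.69 × 10^9 × 169500 = 1.13396 × 10^15 m²/s ≈ 1.134 × 10^15 m²/s

Final answer: h = 1.134 × 10^15 m²/s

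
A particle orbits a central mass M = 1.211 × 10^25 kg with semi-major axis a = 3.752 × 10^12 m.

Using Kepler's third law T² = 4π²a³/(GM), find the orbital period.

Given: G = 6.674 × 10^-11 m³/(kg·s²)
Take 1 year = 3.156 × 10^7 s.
M = 1.211 × 10^25 kg
GM = G × M = 6.674 × 10^-11 × 1.211 × 10^25 = 8.08221 × 10^14 m³/s²
a = 3.752 × 10^12 m
a³ = 5.28188 × 10^37 m³
T = 2π √(a³/GM) = 2π √((5.28188 × 10^37) / (8.08221 × 10^14)) = 2π × 2.5564 × 10^11 s
T = 1.60623 × 10^12 s ≈ 5.089 × 10^4 years

Final answer: 5.089 × 10^4 years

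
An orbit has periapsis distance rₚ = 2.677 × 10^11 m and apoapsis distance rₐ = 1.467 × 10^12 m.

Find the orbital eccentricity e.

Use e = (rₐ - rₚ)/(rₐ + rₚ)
rₚ = 2.677 × 10^11 m
rₐ = 1.467 × 10^12 m
rₐ − rₚ = 1.1993 × 10^12 m
rₐ + rₚ = 1.7347 × 10^12 m
e = (rₐ − rₚ)/(rₐ + rₚ) = 0.691359

Final answer: e = 0.6914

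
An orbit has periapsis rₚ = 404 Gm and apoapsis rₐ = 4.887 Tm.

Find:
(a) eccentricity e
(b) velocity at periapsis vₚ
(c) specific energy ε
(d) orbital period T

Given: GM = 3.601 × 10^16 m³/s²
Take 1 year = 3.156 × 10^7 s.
rₚ = 404 Gm = 4.04 × 10^11 m
rₐ = 4.887 Tm = 4.887 × 10^12 m
GM = 3.601 × 10^16 m³/s²
a = (rₚ + rₐ)/2 = 2.6455 × 10^12 m
e = (rₐ − rₚ)/(rₐ + rₚ) = (4.483 × 10^12) / (5.291 × 10^12) = 0.847288
(a) e = 0.847288 ≈ 0.8473
(b) vₚ² = GM (2/rₚ − 1/a) = 3.601 × 10^16 × (4.9505 × 10^-12 − 3.78 × 10^-13) = 164656 m²/s²;  vₚ = 405.778 m/s ≈ 405.8 m/s
(c) 2a = 5.291 × 10^12 m;  ε = −GM/(2a) = -6805.9 J/kg ≈ -6.806 kJ/kg
(d) a³ = 1.8515 × 10^37 m³;  T = 2π √(a³/GM) = 2π × 2.26751 × 10^10 s = 1.42472 × 10^11 s ≈ 4514 years

Final answer:
(a) eccentricity e = 0.8473
(b) velocity at periapsis vₚ = 405.8 m/s
(c) specific energy ε = -6.806 kJ/kg
(d) orbital period T = 4514 years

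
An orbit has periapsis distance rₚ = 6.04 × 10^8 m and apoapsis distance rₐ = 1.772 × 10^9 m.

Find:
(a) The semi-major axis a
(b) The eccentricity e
rₚ = 6.04 × 10^8 m
rₐ = 1.772 × 10^9 m
(a) a = (rₚ + rₐ)/2 = 1.188 × 10^9 m ≈ 1.188 × 10^9 m
(b) e = (rₐ − rₚ)/(rₐ + rₚ) = (1.168 × 10^9) / (2.376 × 10^9) = 0.491582

Final answer:
(a) a = 1.188 × 10^9 m
(b) e = 0.4916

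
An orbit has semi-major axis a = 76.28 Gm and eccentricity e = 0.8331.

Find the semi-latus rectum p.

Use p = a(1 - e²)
a = 76.28 Gm = 7.628 × 10^10 m
e = 0.8331,  e² = 0.694056,  1 − e² = 0.305944
p = a(1 − e²) = 7.628 × 10^10 m × 0.305944 = 2.33374 × 10^10 m ≈ 23.34 Gm

Final answer: p = 23.34 Gm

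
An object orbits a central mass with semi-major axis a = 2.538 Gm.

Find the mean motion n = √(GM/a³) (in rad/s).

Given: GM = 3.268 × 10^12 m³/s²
a = 2.538 Gm = 2.538 × 10^9 m
GM = 3.268 × 10^12 m³/s²
a³ = 1.63484 × 10^28 m³
GM/a³ = (3.268 × 10^12) / (1.63484 × 10^28) = 1.99897 × 10^-16 s⁻²
n = √(GM/a³) = 1.41385 × 10^-8 rad/s ≈ 1.414 × 10^-8 rad/s

Final answer: n = 1.414 × 10^-8 rad/s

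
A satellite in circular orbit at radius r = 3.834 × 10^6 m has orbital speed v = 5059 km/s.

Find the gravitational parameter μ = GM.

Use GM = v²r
r = 3.834 × 10^6 m
v = 5059 km/s = 5.059 × 10^6 m/s
v² = 2.55935 × 10^13 m²/s²
GM = v²r = 2.55935 × 10^13 × 3.834 × 10^6 = 9.81254 × 10^19 m³/s²
GM ≈ 9.813 × 10^19 m³/s²

Final answer: GM = 9.813 × 10^19 m³/s²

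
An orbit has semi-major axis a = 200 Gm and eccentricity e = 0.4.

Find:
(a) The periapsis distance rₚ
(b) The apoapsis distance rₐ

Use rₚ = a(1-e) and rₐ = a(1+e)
a = 200 Gm = 2 × 10^11 m
e = 0.4:  1 − e = 0.6,  1 + e = 1.4
(a) rₚ = a(1 − e) = 2 × 10^11 m × 0.6 = 1.2 × 10^11 m ≈ 120 Gm
(b) rₐ = a(1 + e) = 2 × 10^11 m × 1.4 = 2.8 × 10^11 m ≈ 280 Gm

Final answer:
(a) rₚ = 120 Gm
(b) rₐ = 280 Gm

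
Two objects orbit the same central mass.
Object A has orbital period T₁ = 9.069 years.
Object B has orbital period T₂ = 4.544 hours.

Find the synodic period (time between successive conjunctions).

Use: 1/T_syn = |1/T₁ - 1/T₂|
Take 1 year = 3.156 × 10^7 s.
T₁ = 9.069 years = 2.86218 × 10^8 s
T₂ = 4.544 hours = 16358.4 s
1/T₁ = 3.49384 × 10^-9 s⁻¹
1/T₂ = 6.11307 × 10^-5 s⁻¹
|1/T₁ − 1/T₂| = 6.11272 × 10^-5 s⁻¹
T_syn = 1 / |1/T₁ − 1/T₂| = 16359.3 s ≈ 4.544 hours

Final answer: T_syn = 4.544 hours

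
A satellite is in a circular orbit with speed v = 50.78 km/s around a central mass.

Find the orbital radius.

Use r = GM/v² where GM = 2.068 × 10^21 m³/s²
v = 50.78 km/s = 50780 m/s
GM = 2.068 × 10^21 m³/s²
v² = 2.57861 × 10^9 m²/s²
r = GM/v² = (2.068 × 10^21) / (2.57861 × 10^9) = 8.01983 × 10^11 m ≈ 802 Gm

Final answer: 802 Gm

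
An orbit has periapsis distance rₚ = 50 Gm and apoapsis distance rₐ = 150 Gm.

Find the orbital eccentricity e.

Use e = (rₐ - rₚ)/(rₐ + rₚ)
rₚ = 50 Gm = 5 × 10^10 m
rₐ = 150 Gm = 1.5 × 10^11 m
rₐ − rₚ = 1 × 10^11 m
rₐ + rₚ = 2 × 10^11 m
e = (rₐ − rₚ)/(rₐ + rₚ) = 0.5

Final answer: e = 0.5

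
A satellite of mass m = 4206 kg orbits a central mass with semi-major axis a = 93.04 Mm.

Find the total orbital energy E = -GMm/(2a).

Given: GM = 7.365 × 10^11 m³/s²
a = 93.04 Mm = 9.304 × 10^7 m
GM = 7.365 × 10^11 m³/s²
2a = 1.8608 × 10^8 m
GMm = 7.365 × 10^11 × 4206 = 3.09772 × 10^15 m³·kg/s²
E = −GMm/(2a) = -1.66472 × 10^7 J ≈ -16.65 MJ

Final answer: -16.65 MJ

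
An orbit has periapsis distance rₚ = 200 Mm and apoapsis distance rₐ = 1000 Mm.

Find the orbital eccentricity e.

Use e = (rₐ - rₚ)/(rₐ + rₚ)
rₚ = 200 Mm = 2 × 10^8 m
rₐ = 1000 Mm = 1 × 10^9 m
rₐ − rₚ = 8 × 10^8 m
rₐ + rₚ = 1.2 × 10^9 m
e = (rₐ − rₚ)/(rₐ + rₚ) = 0.666667

Final answer: e = 0.6667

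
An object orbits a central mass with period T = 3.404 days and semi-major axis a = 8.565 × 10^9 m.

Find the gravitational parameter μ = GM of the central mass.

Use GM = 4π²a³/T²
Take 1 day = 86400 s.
T = 3.404 days = 294106 s
a = 8.565 × 10^9 m
a³ = 6.28322 × 10^29 m³
T² = 8.64981 × 10^10 s²
GM = 4π² × (6.28322 × 10^29) / (8.64981 × 10^10) = 2.86771 × 10^20 m³/s²
GM ≈ 2.868 × 10^20 m³/s²

Final answer: GM = 2.868 × 10^20 m³/s²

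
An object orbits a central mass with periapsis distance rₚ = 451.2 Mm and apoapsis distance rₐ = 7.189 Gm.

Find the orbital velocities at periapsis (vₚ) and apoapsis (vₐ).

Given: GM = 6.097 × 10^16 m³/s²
rₚ = 451.2 Mm = 4.512 × 10^8 m
rₐ = 7.189 Gm = 7.189 × 10^9 m
GM = 6.097 × 10^16 m³/s²
a = (rₚ + rₐ)/2 = 3.8201 × 10^9 m
Vis-viva: v² = GM (2/r − 1/a)
vₚ² = 6.097 × 10^16 × (4.43262 × 10^-9 − 2.61773 × 10^-10) = 2.54297 × 10^8 m²/s²
vₚ = 15946.7 m/s ≈ 15.95 km/s
vₐ² = 6.097 × 10^16 × (2.78203 × 10^-10 − 2.61773 × 10^-10) = 1.00171 × 10^6 m²/s²
vₐ = 1000.85 m/s ≈ 1.001 km/s

Final answer: vₚ = 15.95 km/s, vₐ = 1.001 km/s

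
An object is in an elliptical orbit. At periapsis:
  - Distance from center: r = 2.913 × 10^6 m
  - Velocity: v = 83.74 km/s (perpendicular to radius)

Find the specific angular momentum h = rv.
r = 2.913 × 10^6 m
v = 83.74 km/s = 83740 m/s
h = rv = 2.913 × 10^6 × 83740 = 2.43935 × 10^11 m²/s ≈ 2.439 × 10^11 m²/s

Final answer: h = 2.439 × 10^11 m²/s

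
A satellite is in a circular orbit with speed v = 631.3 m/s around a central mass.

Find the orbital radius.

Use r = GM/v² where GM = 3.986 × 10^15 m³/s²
v = 631.3 m/s
GM = 3.986 × 10^15 m³/s²
v² = 398540 m²/s²
r = GM/v² = (3.986 × 10^15) / 398540 = 1.00015 × 10^10 m ≈ 10 Gm

Final answer: 10 Gm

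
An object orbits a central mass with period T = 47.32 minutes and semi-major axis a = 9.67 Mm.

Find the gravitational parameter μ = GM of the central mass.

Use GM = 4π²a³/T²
T = 47.32 minutes = 2839.2 s
a = 9.67 Mm = 9.67 × 10^6 m
a³ = 9.04231 × 10^20 m³
T² = 8.06106 × 10^6 s²
GM = 4π² × (9.04231 × 10^20) / (8.06106 × 10^6) = 4.4284 × 10^15 m³/s²
GM ≈ 4.428 × 10^15 m³/s²

Final answer: GM = 4.428 × 10^15 m³/s²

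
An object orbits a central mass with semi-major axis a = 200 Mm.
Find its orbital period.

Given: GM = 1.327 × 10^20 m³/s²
a = 200 Mm = 2 × 10^8 m
GM = 1.327 × 10^20 m³/s²
a³ = 8 × 10^24 m³
T = 2π √(a³/GM) = 2π √((8 × 10^24) / (1.327 × 10^20)) = 2π × 245.533 s
T = 1542.73 s ≈ 25.71 minutes

Final answer: 25.71 minutes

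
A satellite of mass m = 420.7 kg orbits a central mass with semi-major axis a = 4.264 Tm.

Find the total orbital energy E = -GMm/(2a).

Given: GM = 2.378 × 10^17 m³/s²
a = 4.264 Tm = 4.264 × 10^12 m
GM = 2.378 × 10^17 m³/s²
2a = 8.528 × 10^12 m
GMm = 2.378 × 10^17 × 420.7 = 1.00042 × 10^20 m³·kg/s²
E = −GMm/(2a) = -1.17311 × 10^7 J ≈ -11.73 MJ

Final answer: -11.73 MJ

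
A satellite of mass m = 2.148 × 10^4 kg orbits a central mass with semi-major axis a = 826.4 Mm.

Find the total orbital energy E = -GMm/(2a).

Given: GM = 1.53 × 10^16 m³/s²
a = 826.4 Mm = 8.264 × 10^8 m
GM = 1.53 × 10^16 m³/s²
2a = 1.6528 × 10^9 m
GMm = 1.53 × 10^16 × 21480 = 3.28644 × 10^20 m³·kg/s²
E = −GMm/(2a) = -1.98841 × 10^11 J ≈ -198.8 GJ

Final answer: -198.8 GJ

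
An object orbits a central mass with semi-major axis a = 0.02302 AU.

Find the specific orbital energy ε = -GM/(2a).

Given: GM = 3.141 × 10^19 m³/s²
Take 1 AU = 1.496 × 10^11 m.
a = 0.02302 AU = 3.44379 × 10^9 m
GM = 3.141 × 10^19 m³/s²
2a = 6.88758 × 10^9 m
ε = −GM/(2a) = -4.56038 × 10^9 J/kg ≈ -4.56 GJ/kg

Final answer: -4.56 GJ/kg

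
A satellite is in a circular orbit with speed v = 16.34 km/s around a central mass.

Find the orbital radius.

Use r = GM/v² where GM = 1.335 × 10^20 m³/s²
v = 16.34 km/s = 16340 m/s
GM = 1.335 × 10^20 m³/s²
v² = 2.66996 × 10^8 m²/s²
r = GM/v² = (1.335 × 10^20) / (2.66996 × 10^8) = 5.00008 × 10^11 m ≈ 500 Gm

Final answer: 500 Gm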